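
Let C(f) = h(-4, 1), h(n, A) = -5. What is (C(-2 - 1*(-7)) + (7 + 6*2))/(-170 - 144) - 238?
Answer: -37373/157 ≈ -238.04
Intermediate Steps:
C(f) = -5
(C(-2 - 1*(-7)) + (7 + 6*2))/(-170 - 144) - 238 = (-5 + (7 + 6*2))/(-170 - 144) - 238 = (-5 + (7 + 12))/(-314) - 238 = (-5 + 19)*(-1/314) - 238 = 14*(-1/314) - 238 = -7/157 - 238 = -37373/157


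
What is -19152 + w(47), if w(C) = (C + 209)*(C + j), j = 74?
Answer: 11824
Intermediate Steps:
w(C) = (74 + C)*(209 + C) (w(C) = (C + 209)*(C + 74) = (209 + C)*(74 + C) = (74 + C)*(209 + C))
-19152 + w(47) = -19152 + (15466 + 47² + 283*47) = -19152 + (15466 + 2209 + 13301) = -19152 + 30976 = 11824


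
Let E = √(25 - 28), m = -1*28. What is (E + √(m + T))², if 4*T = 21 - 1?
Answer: -26 - 2*√69 ≈ -42.613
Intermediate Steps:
m = -28
T = 5 (T = (21 - 1)/4 = (¼)*20 = 5)
E = I*√3 (E = √(-3) = I*√3 ≈ 1.732*I)
(E + √(m + T))² = (I*√3 + √(-28 + 5))² = (I*√3 + √(-23))² = (I*√3 + I*√23)²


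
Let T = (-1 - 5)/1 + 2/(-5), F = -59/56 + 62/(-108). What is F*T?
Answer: 9844/945 ≈ 10.417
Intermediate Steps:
F = -2461/1512 (F = -59*1/56 + 62*(-1/108) = -59/56 - 31/54 = -2461/1512 ≈ -1.6276)
T = -32/5 (T = -6*1 + 2*(-⅕) = -6 - ⅖ = -32/5 ≈ -6.4000)
F*T = -2461/1512*(-32/5) = 9844/945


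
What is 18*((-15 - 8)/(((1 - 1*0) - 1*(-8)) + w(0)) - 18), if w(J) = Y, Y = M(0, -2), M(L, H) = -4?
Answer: -2034/5 ≈ -406.80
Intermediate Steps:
Y = -4
w(J) = -4
18*((-15 - 8)/(((1 - 1*0) - 1*(-8)) + w(0)) - 18) = 18*((-15 - 8)/(((1 - 1*0) - 1*(-8)) - 4) - 18) = 18*(-23/(((1 + 0) + 8) - 4) - 18) = 18*(-23/((1 + 8) - 4) - 18) = 18*(-23/(9 - 4) - 18) = 18*(-23/5 - 18) = 18*(-113/5) = -2034/5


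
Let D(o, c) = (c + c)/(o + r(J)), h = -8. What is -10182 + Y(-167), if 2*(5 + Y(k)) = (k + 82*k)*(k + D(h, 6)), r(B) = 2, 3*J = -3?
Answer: 2322135/2 ≈ 1.1611e+6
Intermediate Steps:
J = -1 (J = (⅓)*(-3) = -1)
D(o, c) = 2*c/(2 + o) (D(o, c) = (c + c)/(o + 2) = (2*c)/(2 + o) = 2*c/(2 + o))
Y(k) = -5 + 83*k*(-2 + k)/2 (Y(k) = -5 + ((k + 82*k)*(k + 2*6/(2 - 8)))/2 = -5 + ((83*k)*(k + 2*6/(-6)))/2 = -5 + ((83*k)*(k + 2*6*(-⅙)))/2 = -5 + ((83*k)*(k - 2))/2 = -5 + ((83*k)*(-2 + k))/2 = -5 + (83*k*(-2 + k))/2 = -5 + 83*k*(-2 + k)/2)
-10182 + Y(-167) = -10182 + (-5 - 83*(-167) + (83/2)*(-167)²) = -10182 + (-5 + 13861 + (83/2)*27889) = -10182 + (-5 + 13861 + 2314787/2) = -10182 + 2342499/2 = 2322135/2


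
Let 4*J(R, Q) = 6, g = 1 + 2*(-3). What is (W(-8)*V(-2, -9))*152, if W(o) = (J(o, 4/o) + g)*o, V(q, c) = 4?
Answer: 17024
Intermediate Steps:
g = -5 (g = 1 - 6 = -5)
J(R, Q) = 3/2 (J(R, Q) = (¼)*6 = 3/2)
W(o) = -7*o/2 (W(o) = (3/2 - 5)*o = -7*o/2)
(W(-8)*V(-2, -9))*152 = (-7/2*(-8)*4)*152 = (28*4)*152 = 112*152 = 17024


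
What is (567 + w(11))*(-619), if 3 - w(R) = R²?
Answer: -277931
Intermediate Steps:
w(R) = 3 - R²
(567 + w(11))*(-619) = (567 + (3 - 1*11²))*(-619) = (567 + (3 - 1*121))*(-619) = (567 + (3 - 121))*(-619) = (567 - 118)*(-619) = 449*(-619) = -277931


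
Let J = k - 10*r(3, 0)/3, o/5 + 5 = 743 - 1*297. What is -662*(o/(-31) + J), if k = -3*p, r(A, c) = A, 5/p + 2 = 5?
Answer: 1767540/31 ≈ 57017.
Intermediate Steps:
p = 5/3 (p = 5/(-2 + 5) = 5/3 ≈ 1.6667)
o = 2205 (o = -25 + 5*(743 - 1*297) = -25 + 5*(743 - 297) = -25 + 5*446 = -25 + 2230 = 2205)
k = -5 (k = -3*5/3 = -5)
J = -15 (J = -5 - 30/3 = -5 - 10*1 = -5 - 10 = -15)
-662*(o/(-31) + J) = -662*(2205/(-31) - 15) = -662*(2205*(-1/31) - 15) = -662*(-2205/31 - 15) = -662*(-2670/31) = 1767540/31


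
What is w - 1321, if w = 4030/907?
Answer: -1194117/907 ≈ -1316.6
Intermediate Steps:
w = 4030/907 (w = 4030*(1/907) = 4030/907 ≈ 4.4432)
w - 1321 = 4030/907 - 1321 = -1194117/907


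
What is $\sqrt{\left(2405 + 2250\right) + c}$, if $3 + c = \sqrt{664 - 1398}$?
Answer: $\sqrt{4652 + i \sqrt{734}} \approx 68.206 + 0.1986 i$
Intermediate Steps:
$c = -3 + i \sqrt{734}$ ($c = -3 + \sqrt{664 - 1398} = -3 + \sqrt{-734} = -3 + i \sqrt{734} \approx -3.0 + 27.092 i$)
$\sqrt{\left(2405 + 2250\right) + c} = \sqrt{\left(2405 + 2250\right) - \left(3 - i \sqrt{734}\right)} = \sqrt{4655 - \left(3 - i \sqrt{734}\right)} = \sqrt{4652 + i \sqrt{734}}$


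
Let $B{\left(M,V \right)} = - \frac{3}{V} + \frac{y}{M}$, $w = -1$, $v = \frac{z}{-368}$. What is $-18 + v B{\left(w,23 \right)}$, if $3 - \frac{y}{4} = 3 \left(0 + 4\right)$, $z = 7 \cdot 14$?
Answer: $- \frac{116601}{4232} \approx -27.552$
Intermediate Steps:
$z = 98$
$y = -36$ ($y = 12 - 4 \cdot 3 \left(0 + 4\right) = 12 - 4 \cdot 3 \cdot 4 = 12 - 48 = -36$)
$v = - \frac{49}{184}$ ($v = \frac{98}{-368} = 98 \left(- \frac{1}{368}\right) = - \frac{49}{184} \approx -0.2663$)
$B{\left(M,V \right)} = - \frac{36}{M} - \frac{3}{V}$ ($B{\left(M,V \right)} = - \frac{3}{V} - \frac{36}{M} = - \frac{36}{M} - \frac{3}{V}$)
$-18 + v B{\left(w,23 \right)} = -18 - \frac{49 \left(- \frac{36}{-1} - \frac{3}{23}\right)}{184} = -18 - \frac{49 \left(\left(-36\right) \left(-1\right) - \frac{3}{23}\right)}{184} = -18 - \frac{49 \left(36 - \frac{3}{23}\right)}{184} = -18 - \frac{40425}{4232} = - \frac{116601}{4232}$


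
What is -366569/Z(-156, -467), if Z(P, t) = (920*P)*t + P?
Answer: -52367/9574812 ≈ -0.0054692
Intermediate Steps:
Z(P, t) = P + 920*P*t (Z(P, t) = 920*P*t + P = P + 920*P*t)
-366569/Z(-156, -467) = -366569*(-1/(156*(1 + 920*(-467)))) = -366569*(-1/(156*(1 - 429640))) = -366569/((-156*(-429639))) = -366569/67023684 = -366569*1/67023684 = -52367/9574812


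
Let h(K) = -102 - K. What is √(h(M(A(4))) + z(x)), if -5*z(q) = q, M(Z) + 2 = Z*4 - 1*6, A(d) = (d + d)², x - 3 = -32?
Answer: I*√8605/5 ≈ 18.553*I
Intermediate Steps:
x = -29 (x = 3 - 32 = -29)
A(d) = 4*d² (A(d) = (2*d)² = 4*d²)
M(Z) = -8 + 4*Z (M(Z) = -2 + (Z*4 - 1*6) = -2 + (4*Z - 6) = -2 + (-6 + 4*Z) = -8 + 4*Z)
z(q) = -q/5
√(h(M(A(4))) + z(x)) = √((-102 - (-8 + 4*(4*4²))) - ⅕*(-29)) = √((-102 - (-8 + 4*(4*16))) + 29/5) = √((-102 - (-8 + 4*64)) + 29/5) = √((-102 - (-8 + 256)) + 29/5) = √((-102 - 1*248) + 29/5) = √((-102 - 248) + 29/5) = √(-350 + 29/5) = √(-1721/5) = I*√8605/5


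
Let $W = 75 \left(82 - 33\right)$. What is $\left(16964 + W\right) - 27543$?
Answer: $-6904$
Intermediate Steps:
$W = 3675$ ($W = 75 \cdot 49 = 3675$)
$\left(16964 + W\right) - 27543 = \left(16964 + 3675\right) - 27543 = 20639 - 27543 = -6904$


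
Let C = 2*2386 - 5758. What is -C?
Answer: 986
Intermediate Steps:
C = -986 (C = 4772 - 5758 = -986)
-C = -1*(-986) = 986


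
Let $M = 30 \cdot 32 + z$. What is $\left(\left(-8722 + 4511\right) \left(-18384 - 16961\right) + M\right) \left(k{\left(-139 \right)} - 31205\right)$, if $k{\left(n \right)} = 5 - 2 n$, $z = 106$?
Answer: $-4602395259842$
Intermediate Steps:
$M = 1066$ ($M = 30 \cdot 32 + 106 = 960 + 106 = 1066$)
$\left(\left(-8722 + 4511\right) \left(-18384 - 16961\right) + M\right) \left(k{\left(-139 \right)} - 31205\right) = \left(\left(-8722 + 4511\right) \left(-18384 - 16961\right) + 1066\right) \left(\left(5 - -278\right) - 31205\right) = \left(\left(-4211\right) \left(-35345\right) + 1066\right) \left(\left(5 + 278\right) - 31205\right) = \left(148837795 + 1066\right) \left(283 - 31205\right) = 148838861 \left(-30922\right) = -4602395259842$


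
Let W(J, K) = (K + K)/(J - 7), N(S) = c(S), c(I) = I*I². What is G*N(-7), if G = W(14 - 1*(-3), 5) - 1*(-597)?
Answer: -205114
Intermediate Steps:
c(I) = I³
N(S) = S³
W(J, K) = 2*K/(-7 + J) (W(J, K) = (2*K)/(-7 + J) = 2*K/(-7 + J))
G = 598 (G = 2*5/(-7 + (14 - 1*(-3))) - 1*(-597) = 2*5/(-7 + (14 + 3)) + 597 = 2*5/(-7 + 17) + 597 = 2*5/10 + 597 = 2*5*(⅒) + 597 = 1 + 597 = 598)
G*N(-7) = 598*(-7)³ = 598*(-343) = -205114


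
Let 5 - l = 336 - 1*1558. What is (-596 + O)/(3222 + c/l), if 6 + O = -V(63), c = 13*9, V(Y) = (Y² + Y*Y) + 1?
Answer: -1164423/439279 ≈ -2.6508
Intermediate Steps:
V(Y) = 1 + 2*Y² (V(Y) = (Y² + Y²) + 1 = 2*Y² + 1 = 1 + 2*Y²)
c = 117
l = 1227 (l = 5 - (336 - 1*1558) = 5 - (336 - 1558) = 5 - 1*(-1222) = 5 + 1222 = 1227)
O = -7945 (O = -6 - (1 + 2*63²) = -6 - (1 + 2*3969) = -6 - (1 + 7938) = -6 - 1*7939 = -6 - 7939 = -7945)
(-596 + O)/(3222 + c/l) = (-596 - 7945)/(3222 + 117/1227) = -8541/(3222 + 117*(1/1227)) = -8541/(3222 + 39/409) = -8541/1317837/409 = -8541*409/1317837 = -1164423/439279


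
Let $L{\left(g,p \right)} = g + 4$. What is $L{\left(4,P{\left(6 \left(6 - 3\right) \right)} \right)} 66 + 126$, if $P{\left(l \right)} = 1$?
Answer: $654$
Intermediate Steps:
$L{\left(g,p \right)} = 4 + g$
$L{\left(4,P{\left(6 \left(6 - 3\right) \right)} \right)} 66 + 126 = \left(4 + 4\right) 66 + 126 = 8 \cdot 66 + 126 = 528 + 126 = 654$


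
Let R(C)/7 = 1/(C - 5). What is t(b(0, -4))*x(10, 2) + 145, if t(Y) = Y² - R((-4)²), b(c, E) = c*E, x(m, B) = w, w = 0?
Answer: 145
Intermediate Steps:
x(m, B) = 0
R(C) = 7/(-5 + C) (R(C) = 7/(C - 5) = 7/(-5 + C))
b(c, E) = E*c
t(Y) = -7/11 + Y² (t(Y) = Y² - 7/(-5 + (-4)²) = Y² - 7/(-5 + 16) = Y² - 7/11 = -7/11 + Y²)
t(b(0, -4))*x(10, 2) + 145 = (-7/11 + (-4*0)²)*0 + 145 = (-7/11 + 0²)*0 + 145 = (-7/11 + 0)*0 + 145 = -7/11*0 + 145 = 0 + 145 = 145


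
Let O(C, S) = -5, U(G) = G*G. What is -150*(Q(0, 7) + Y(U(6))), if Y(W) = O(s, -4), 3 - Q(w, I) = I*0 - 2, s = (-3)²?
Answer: 0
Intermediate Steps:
s = 9
U(G) = G²
Q(w, I) = 5 (Q(w, I) = 3 - (I*0 - 2) = 3 - (0 - 2) = 3 - 1*(-2) = 3 + 2 = 5)
Y(W) = -5
-150*(Q(0, 7) + Y(U(6))) = -150*(5 - 5) = -150*0 = 0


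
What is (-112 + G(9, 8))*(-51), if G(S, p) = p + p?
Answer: 4896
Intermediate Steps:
G(S, p) = 2*p
(-112 + G(9, 8))*(-51) = (-112 + 2*8)*(-51) = (-112 + 16)*(-51) = -96*(-51) = 4896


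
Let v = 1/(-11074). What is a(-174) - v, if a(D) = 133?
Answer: 1472843/11074 ≈ 133.00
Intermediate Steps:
v = -1/11074 ≈ -9.0302e-5
a(-174) - v = 133 - 1*(-1/11074) = 133 + 1/11074 = 1472843/11074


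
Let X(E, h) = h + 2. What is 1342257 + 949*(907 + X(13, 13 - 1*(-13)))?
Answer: 2229572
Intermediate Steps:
X(E, h) = 2 + h
1342257 + 949*(907 + X(13, 13 - 1*(-13))) = 1342257 + 949*(907 + (2 + (13 - 1*(-13)))) = 1342257 + 949*(907 + (2 + (13 + 13))) = 1342257 + 949*(907 + (2 + 26)) = 1342257 + 949*(907 + 28) = 1342257 + 949*935 = 1342257 + 887315 = 2229572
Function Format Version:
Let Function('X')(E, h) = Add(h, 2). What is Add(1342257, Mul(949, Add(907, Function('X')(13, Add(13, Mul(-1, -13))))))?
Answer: 2229572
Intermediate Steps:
Function('X')(E, h) = Add(2, h)
Add(1342257, Mul(949, Add(907, Function('X')(13, Add(13, Mul(-1, -13)))))) = Add(1342257, Mul(949, Add(907, Add(2, Add(13, Mul(-1, -13)))))) = Add(1342257, Mul(949, Add(907, Add(2, Add(13, 13))))) = Add(1342257, Mul(949, Add(907, Add(2, 26)))) = Add(1342257, Mul(949, Add(907, 28))) = Add(1342257, Mul(949, 935)) = Add(1342257, 887315) = 2229572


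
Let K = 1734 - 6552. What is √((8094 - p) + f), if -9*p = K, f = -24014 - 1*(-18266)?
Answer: 2*√4074/3 ≈ 42.552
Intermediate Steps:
f = -5748 (f = -24014 + 18266 = -5748)
K = -4818
p = 1606/3 (p = -⅑*(-4818) = 1606/3 ≈ 535.33)
√((8094 - p) + f) = √((8094 - 1*1606/3) - 5748) = √((8094 - 1606/3) - 5748) = √(22676/3 - 5748) = √(5432/3) = 2*√4074/3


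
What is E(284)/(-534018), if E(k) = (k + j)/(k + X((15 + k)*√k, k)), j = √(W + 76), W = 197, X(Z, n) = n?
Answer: -1/1068036 - √273/303322224 ≈ -9.9077e-7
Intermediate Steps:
j = √273 (j = √(197 + 76) = √273 ≈ 16.523)
E(k) = (k + √273)/(2*k) (E(k) = (k + √273)/(k + k) = (k + √273)/((2*k)) = (k + √273)*(1/(2*k)) = (k + √273)/(2*k))
E(284)/(-534018) = ((½)*(284 + √273)/284)/(-534018) = ((½)*(1/284)*(284 + √273))*(-1/534018) = (½ + √273/568)*(-1/534018) = -1/1068036 - √273/303322224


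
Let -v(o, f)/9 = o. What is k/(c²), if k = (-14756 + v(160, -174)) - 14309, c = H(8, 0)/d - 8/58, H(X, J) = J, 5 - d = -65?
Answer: -25654705/16 ≈ -1.6034e+6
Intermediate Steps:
d = 70 (d = 5 - 1*(-65) = 5 + 65 = 70)
v(o, f) = -9*o
c = -4/29 (c = 0/70 - 8/58 = 0*(1/70) - 8*1/58 = 0 - 4/29 = -4/29 ≈ -0.13793)
k = -30505 (k = (-14756 - 9*160) - 14309 = (-14756 - 1440) - 14309 = -16196 - 14309 = -30505)
k/(c²) = -30505/((-4/29)²) = -30505/16/841 = -30505*841/16 = -25654705/16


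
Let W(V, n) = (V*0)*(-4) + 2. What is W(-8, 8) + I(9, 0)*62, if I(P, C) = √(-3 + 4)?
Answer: 64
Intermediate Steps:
I(P, C) = 1 (I(P, C) = √1 = 1)
W(V, n) = 2 (W(V, n) = 0*(-4) + 2 = 0 + 2 = 2)
W(-8, 8) + I(9, 0)*62 = 2 + 1*62 = 2 + 62 = 64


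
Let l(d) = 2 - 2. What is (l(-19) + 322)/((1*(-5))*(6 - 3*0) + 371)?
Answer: 322/341 ≈ 0.94428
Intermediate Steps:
l(d) = 0
(l(-19) + 322)/((1*(-5))*(6 - 3*0) + 371) = (0 + 322)/((1*(-5))*(6 - 3*0) + 371) = 322/(-5*(6 + 0) + 371) = 322/(-5*6 + 371) = 322/(-30 + 371) = 322/341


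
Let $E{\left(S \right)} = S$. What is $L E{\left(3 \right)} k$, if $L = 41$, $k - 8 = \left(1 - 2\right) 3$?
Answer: $615$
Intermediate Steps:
$k = 5$ ($k = 8 + \left(1 - 2\right) 3 = 8 - 3 = 5$)
$L E{\left(3 \right)} k = 41 \cdot 3 \cdot 5 = 123 \cdot 5 = 615$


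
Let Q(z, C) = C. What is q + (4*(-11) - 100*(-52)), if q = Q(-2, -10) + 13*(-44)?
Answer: 4574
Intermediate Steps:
q = -582 (q = -10 + 13*(-44) = -10 - 572 = -582)
q + (4*(-11) - 100*(-52)) = -582 + (4*(-11) - 100*(-52)) = -582 + (-44 + 5200) = -582 + 5156 = 4574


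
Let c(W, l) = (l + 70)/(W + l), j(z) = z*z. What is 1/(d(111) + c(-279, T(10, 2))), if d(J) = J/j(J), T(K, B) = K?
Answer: -29859/8611 ≈ -3.4675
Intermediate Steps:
j(z) = z**2
c(W, l) = (70 + l)/(W + l)
d(J) = 1/J (d(J) = J/(J**2) = J/J**2 = 1/J)
1/(d(111) + c(-279, T(10, 2))) = 1/(1/111 + (70 + 10)/(-279 + 10)) = 1/(1/111 + 80/(-269)) = 1/(1/111 - 1/269*80) = 1/(1/111 - 80/269) = 1/(-8611/29859) = -29859/8611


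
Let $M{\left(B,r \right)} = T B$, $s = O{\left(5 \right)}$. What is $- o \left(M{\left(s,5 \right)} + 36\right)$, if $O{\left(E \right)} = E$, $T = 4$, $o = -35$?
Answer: $1960$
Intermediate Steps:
$s = 5$
$M{\left(B,r \right)} = 4 B$
$- o \left(M{\left(s,5 \right)} + 36\right) = - \left(-35\right) \left(4 \cdot 5 + 36\right) = - \left(-35\right) \left(20 + 36\right) = - \left(-35\right) 56 = \left(-1\right) \left(-1960\right) = 1960$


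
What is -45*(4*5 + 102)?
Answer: -5490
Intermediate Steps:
-45*(4*5 + 102) = -45*(20 + 102) = -45*122 = -5490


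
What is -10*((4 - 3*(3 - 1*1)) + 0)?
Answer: 20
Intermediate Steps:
-10*((4 - 3*(3 - 1*1)) + 0) = -10*((4 - 3*(3 - 1)) + 0) = -10*((4 - 3*2) + 0) = -10*((4 - 6) + 0) = -10*(-2 + 0) = -10*(-2) = 20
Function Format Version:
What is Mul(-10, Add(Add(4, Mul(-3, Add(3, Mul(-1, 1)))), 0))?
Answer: 20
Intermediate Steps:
Mul(-10, Add(Add(4, Mul(-3, Add(3, Mul(-1, 1)))), 0)) = Mul(-10, Add(Add(4, Mul(-3, Add(3, -1))), 0)) = Mul(-10, Add(Add(4, Mul(-3, 2)), 0)) = Mul(-10, Add(Add(4, -6), 0)) = Mul(-10, Add(-2, 0)) = Mul(-10, -2) = 20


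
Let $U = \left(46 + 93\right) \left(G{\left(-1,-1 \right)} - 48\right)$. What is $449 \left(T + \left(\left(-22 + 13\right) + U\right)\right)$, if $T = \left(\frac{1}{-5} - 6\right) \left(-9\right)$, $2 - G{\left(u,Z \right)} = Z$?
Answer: $- \frac{13937409}{5} \approx -2.7875 \cdot 10^{6}$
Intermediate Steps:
$G{\left(u,Z \right)} = 2 - Z$
$U = -6255$ ($U = \left(46 + 93\right) \left(\left(2 - -1\right) - 48\right) = 139 \left(\left(2 + 1\right) - 48\right) = 139 \left(3 - 48\right) = 139 \left(-45\right) = -6255$)
$T = \frac{279}{5}$ ($T = \left(- \frac{1}{5} - 6\right) \left(-9\right) = \left(- \frac{31}{5}\right) \left(-9\right) = \frac{279}{5} \approx 55.8$)
$449 \left(T + \left(\left(-22 + 13\right) + U\right)\right) = 449 \left(\frac{279}{5} + \left(\left(-22 + 13\right) - 6255\right)\right) = 449 \left(\frac{279}{5} - 6264\right) = 449 \left(- \frac{31041}{5}\right) = - \frac{13937409}{5}$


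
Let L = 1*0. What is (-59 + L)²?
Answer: 3481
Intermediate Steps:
L = 0
(-59 + L)² = (-59 + 0)² = (-59)² = 3481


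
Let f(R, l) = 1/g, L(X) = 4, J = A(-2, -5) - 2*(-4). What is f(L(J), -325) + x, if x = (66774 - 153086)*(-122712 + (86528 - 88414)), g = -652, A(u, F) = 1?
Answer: 7011805279551/652 ≈ 1.0754e+10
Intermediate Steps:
J = 9 (J = 1 - 2*(-4) = 1 + 8 = 9)
f(R, l) = -1/652 (f(R, l) = 1/(-652) = -1/652)
x = 10754302576 (x = -86312*(-122712 - 1886) = -86312*(-124598) = 10754302576)
f(L(J), -325) + x = -1/652 + 10754302576 = 7011805279551/652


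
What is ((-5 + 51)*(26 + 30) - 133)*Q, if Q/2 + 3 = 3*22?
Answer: 307818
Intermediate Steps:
Q = 126 (Q = -6 + 2*(3*22) = -6 + 2*66 = -6 + 132 = 126)
((-5 + 51)*(26 + 30) - 133)*Q = ((-5 + 51)*(26 + 30) - 133)*126 = (46*56 - 133)*126 = (2576 - 133)*126 = 2443*126 = 307818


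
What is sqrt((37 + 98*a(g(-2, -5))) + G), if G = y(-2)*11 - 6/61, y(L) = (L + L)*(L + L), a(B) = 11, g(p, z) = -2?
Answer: sqrt(4803445)/61 ≈ 35.929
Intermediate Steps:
y(L) = 4*L**2 (y(L) = (2*L)*(2*L) = 4*L**2)
G = 10730/61 (G = (4*(-2)**2)*11 - 6/61 = (4*4)*11 - 6*1/61 = 16*11 - 6/61 = 176 - 6/61 = 10730/61 ≈ 175.90)
sqrt((37 + 98*a(g(-2, -5))) + G) = sqrt((37 + 98*11) + 10730/61) = sqrt((37 + 1078) + 10730/61) = sqrt(1115 + 10730/61) = sqrt(78745/61) = sqrt(4803445)/61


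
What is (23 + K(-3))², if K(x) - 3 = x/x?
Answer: 729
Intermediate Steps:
K(x) = 4 (K(x) = 3 + x/x = 3 + 1 = 4)
(23 + K(-3))² = (23 + 4)² = 27² = 729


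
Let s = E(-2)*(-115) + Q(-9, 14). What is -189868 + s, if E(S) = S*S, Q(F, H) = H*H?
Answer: -190132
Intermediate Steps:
Q(F, H) = H**2
E(S) = S**2
s = -264 (s = (-2)**2*(-115) + 14**2 = 4*(-115) + 196 = -460 + 196 = -264)
-189868 + s = -189868 - 264 = -190132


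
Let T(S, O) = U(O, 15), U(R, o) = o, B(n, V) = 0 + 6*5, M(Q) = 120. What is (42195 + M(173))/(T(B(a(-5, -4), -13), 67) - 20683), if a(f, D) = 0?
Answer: -42315/20668 ≈ -2.0474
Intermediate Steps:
B(n, V) = 30 (B(n, V) = 0 + 30 = 30)
T(S, O) = 15
(42195 + M(173))/(T(B(a(-5, -4), -13), 67) - 20683) = (42195 + 120)/(15 - 20683) = 42315/(-20668) = 42315*(-1/20668) = -42315/20668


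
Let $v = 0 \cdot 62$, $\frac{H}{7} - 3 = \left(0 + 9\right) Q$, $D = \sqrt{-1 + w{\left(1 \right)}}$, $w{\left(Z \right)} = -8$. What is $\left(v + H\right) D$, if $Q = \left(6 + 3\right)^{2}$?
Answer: $15372 i \approx 15372.0 i$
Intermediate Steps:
$Q = 81$ ($Q = 9^{2} = 81$)
$D = 3 i$ ($D = \sqrt{-1 - 8} = \sqrt{-9} = 3 i \approx 3.0 i$)
$H = 5124$ ($H = 21 + 7 \left(0 + 9\right) 81 = 21 + 7 \cdot 9 \cdot 81 = 21 + 7 \cdot 729 = 21 + 5103 = 5124$)
$v = 0$
$\left(v + H\right) D = \left(0 + 5124\right) 3 i = 5124 \cdot 3 i = 15372 i$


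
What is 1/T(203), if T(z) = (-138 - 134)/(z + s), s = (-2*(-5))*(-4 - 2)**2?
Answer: -563/272 ≈ -2.0699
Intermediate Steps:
s = 360 (s = 10*(-6)**2 = 10*36 = 360)
T(z) = -272/(360 + z) (T(z) = (-138 - 134)/(z + 360) = -272/(360 + z))
1/T(203) = 1/(-272/(360 + 203)) = 1/(-272/563) = -563/272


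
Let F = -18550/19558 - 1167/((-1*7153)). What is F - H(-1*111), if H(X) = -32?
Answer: 311920286/9992741 ≈ 31.215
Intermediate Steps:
F = -7847426/9992741 (F = -18550*1/19558 - 1167/(-7153) = -1325/1397 - 1167*(-1/7153) = -1325/1397 + 1167/7153 = -7847426/9992741 ≈ -0.78531)
F - H(-1*111) = -7847426/9992741 - 1*(-32) = -7847426/9992741 + 32 = 311920286/9992741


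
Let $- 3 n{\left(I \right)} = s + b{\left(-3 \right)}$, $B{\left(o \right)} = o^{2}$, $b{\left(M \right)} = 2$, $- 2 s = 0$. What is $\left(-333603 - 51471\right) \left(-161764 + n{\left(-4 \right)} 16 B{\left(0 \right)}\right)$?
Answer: $62291110536$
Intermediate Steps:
$s = 0$ ($s = \left(- \frac{1}{2}\right) 0 = 0$)
$n{\left(I \right)} = - \frac{2}{3}$ ($n{\left(I \right)} = - \frac{0 + 2}{3} = \left(- \frac{1}{3}\right) 2 = - \frac{2}{3}$)
$\left(-333603 - 51471\right) \left(-161764 + n{\left(-4 \right)} 16 B{\left(0 \right)}\right) = \left(-333603 - 51471\right) \left(-161764 + \left(- \frac{2}{3}\right) 16 \cdot 0^{2}\right) = - 385074 \left(-161764 - 0\right) = - 385074 \left(-161764 + 0\right) = \left(-385074\right) \left(-161764\right) = 62291110536$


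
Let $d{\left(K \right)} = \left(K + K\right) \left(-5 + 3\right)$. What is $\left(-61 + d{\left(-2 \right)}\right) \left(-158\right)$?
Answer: $8374$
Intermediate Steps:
$d{\left(K \right)} = - 4 K$ ($d{\left(K \right)} = 2 K \left(-2\right) = - 4 K$)
$\left(-61 + d{\left(-2 \right)}\right) \left(-158\right) = \left(-61 - -8\right) \left(-158\right) = \left(-61 + 8\right) \left(-158\right) = \left(-53\right) \left(-158\right) = 8374$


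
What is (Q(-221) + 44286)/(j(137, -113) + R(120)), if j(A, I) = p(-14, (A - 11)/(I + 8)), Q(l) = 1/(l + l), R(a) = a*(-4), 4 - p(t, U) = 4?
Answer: -19574411/212160 ≈ -92.262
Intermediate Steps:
p(t, U) = 0 (p(t, U) = 4 - 1*4 = 4 - 4 = 0)
R(a) = -4*a
Q(l) = 1/(2*l)
j(A, I) = 0
(Q(-221) + 44286)/(j(137, -113) + R(120)) = ((1/2)/(-221) + 44286)/(0 - 4*120) = ((1/2)*(-1/221) + 44286)/(0 - 480) = (-1/442 + 44286)/(-480) = (19574411/442)*(-1/480) = -19574411/212160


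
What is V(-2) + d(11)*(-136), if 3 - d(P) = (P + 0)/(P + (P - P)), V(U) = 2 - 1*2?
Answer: -272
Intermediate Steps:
V(U) = 0 (V(U) = 2 - 2 = 0)
d(P) = 2 (d(P) = 3 - (P + 0)/(P + (P - P)) = 3 - P/(P + 0) = 3 - P/P = 3 - 1*1 = 3 - 1 = 2)
V(-2) + d(11)*(-136) = 0 + 2*(-136) = 0 - 272 = -272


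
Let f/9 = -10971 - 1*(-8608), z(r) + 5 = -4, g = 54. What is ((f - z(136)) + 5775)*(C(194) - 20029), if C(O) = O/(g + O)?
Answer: 38452015017/124 ≈ 3.1010e+8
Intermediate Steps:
C(O) = O/(54 + O)
z(r) = -9 (z(r) = -5 - 4 = -9)
f = -21267 (f = 9*(-10971 - 1*(-8608)) = 9*(-10971 + 8608) = 9*(-2363) = -21267)
((f - z(136)) + 5775)*(C(194) - 20029) = ((-21267 - 1*(-9)) + 5775)*(194/(54 + 194) - 20029) = ((-21267 + 9) + 5775)*(194/248 - 20029) = (-21258 + 5775)*(194*(1/248) - 20029) = -15483*(97/124 - 20029) = -15483*(-2483499/124) = 38452015017/124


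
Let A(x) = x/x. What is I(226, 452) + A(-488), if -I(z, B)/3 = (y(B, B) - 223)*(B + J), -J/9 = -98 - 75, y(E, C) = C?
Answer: -1380182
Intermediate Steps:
J = 1557 (J = -9*(-98 - 75) = -9*(-173) = 1557)
I(z, B) = -3*(-223 + B)*(1557 + B) (I(z, B) = -3*(B - 223)*(B + 1557) = -3*(-223 + B)*(1557 + B))
A(x) = 1
I(226, 452) + A(-488) = (1041633 - 4002*452 - 3*452**2) + 1 = (1041633 - 1808904 - 3*204304) + 1 = (1041633 - 1808904 - 612912) + 1 = -1380183 + 1 = -1380182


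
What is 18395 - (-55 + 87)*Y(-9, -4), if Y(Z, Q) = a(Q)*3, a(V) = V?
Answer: 18779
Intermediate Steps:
Y(Z, Q) = 3*Q (Y(Z, Q) = Q*3 = 3*Q)
18395 - (-55 + 87)*Y(-9, -4) = 18395 - (-55 + 87)*3*(-4) = 18395 - 32*(-12) = 18395 - 1*(-384) = 18395 + 384 = 18779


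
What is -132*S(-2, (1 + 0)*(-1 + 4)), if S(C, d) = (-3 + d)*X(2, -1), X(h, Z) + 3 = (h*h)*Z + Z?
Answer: 0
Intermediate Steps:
X(h, Z) = -3 + Z + Z*h² (X(h, Z) = -3 + ((h*h)*Z + Z) = -3 + (h²*Z + Z) = -3 + (Z*h² + Z) = -3 + (Z + Z*h²) = -3 + Z + Z*h²)
S(C, d) = 24 - 8*d (S(C, d) = (-3 + d)*(-3 - 1 - 1*2²) = (-3 + d)*(-3 - 1 - 1*4) = (-3 + d)*(-3 - 1 - 4) = (-3 + d)*(-8) = 24 - 8*d)
-132*S(-2, (1 + 0)*(-1 + 4)) = -132*(24 - 8*(1 + 0)*(-1 + 4)) = -132*(24 - 8*3) = -132*(24 - 24) = -132*0 = 0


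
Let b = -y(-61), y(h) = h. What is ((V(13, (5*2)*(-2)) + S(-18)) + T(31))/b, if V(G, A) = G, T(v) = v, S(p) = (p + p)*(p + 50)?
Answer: -1108/61 ≈ -18.164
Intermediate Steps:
S(p) = 2*p*(50 + p) (S(p) = (2*p)*(50 + p) = 2*p*(50 + p))
b = 61 (b = -1*(-61) = 61)
((V(13, (5*2)*(-2)) + S(-18)) + T(31))/b = ((13 + 2*(-18)*(50 - 18)) + 31)/61 = ((13 + 2*(-18)*32) + 31)*(1/61) = ((13 - 1152) + 31)*(1/61) = (-1139 + 31)*(1/61) = -1108*1/61 = -1108/61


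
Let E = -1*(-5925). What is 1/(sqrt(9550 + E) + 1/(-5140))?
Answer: 5140/408843309999 + 132098000*sqrt(619)/408843309999 ≈ 0.0080387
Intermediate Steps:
E = 5925
1/(sqrt(9550 + E) + 1/(-5140)) = 1/(sqrt(9550 + 5925) + 1/(-5140)) = 1/(sqrt(15475) - 1/5140) = 1/(5*sqrt(619) - 1/5140) = 1/(-1/5140 + 5*sqrt(619))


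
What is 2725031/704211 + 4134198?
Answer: 2911350432809/704211 ≈ 4.1342e+6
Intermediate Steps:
2725031/704211 + 4134198 = 2911350432809/704211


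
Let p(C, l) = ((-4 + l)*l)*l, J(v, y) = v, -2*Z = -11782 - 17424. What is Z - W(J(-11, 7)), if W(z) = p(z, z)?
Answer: 16418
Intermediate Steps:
Z = 14603 (Z = -(-11782 - 17424)/2 = -1/2*(-29206) = 14603)
p(C, l) = l**2*(-4 + l) (p(C, l) = (l*(-4 + l))*l = l**2*(-4 + l))
W(z) = z**2*(-4 + z)
Z - W(J(-11, 7)) = 14603 - (-11)**2*(-4 - 11) = 14603 - 121*(-15) = 14603 - 1*(-1815) = 14603 + 1815 = 16418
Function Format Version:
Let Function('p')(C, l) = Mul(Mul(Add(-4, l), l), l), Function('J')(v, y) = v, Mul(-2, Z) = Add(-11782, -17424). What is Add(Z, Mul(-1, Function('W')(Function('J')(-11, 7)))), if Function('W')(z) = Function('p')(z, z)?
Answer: 16418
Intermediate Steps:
Z = 14603 (Z = Mul(Rational(-1, 2), Add(-11782, -17424)) = Mul(Rational(-1, 2), -29206) = 14603)
Function('p')(C, l) = Mul(Pow(l, 2), Add(-4, l)) (Function('p')(C, l) = Mul(Mul(l, Add(-4, l)), l) = Mul(Pow(l, 2), Add(-4, l)))
Function('W')(z) = Mul(Pow(z, 2), Add(-4, z))
Add(Z, Mul(-1, Function('W')(Function('J')(-11, 7)))) = Add(14603, Mul(-1, Mul(Pow(-11, 2), Add(-4, -11)))) = Add(14603, Mul(-1, Mul(121, -15))) = Add(14603, Mul(-1, -1815)) = Add(14603, 1815) = 16418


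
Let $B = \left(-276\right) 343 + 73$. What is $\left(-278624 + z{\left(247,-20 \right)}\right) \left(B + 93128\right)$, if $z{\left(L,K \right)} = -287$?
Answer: $409162437$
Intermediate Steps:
$B = -94595$ ($B = -94668 + 73 = -94595$)
$\left(-278624 + z{\left(247,-20 \right)}\right) \left(B + 93128\right) = \left(-278624 - 287\right) \left(-94595 + 93128\right) = \left(-278911\right) \left(-1467\right) = 409162437$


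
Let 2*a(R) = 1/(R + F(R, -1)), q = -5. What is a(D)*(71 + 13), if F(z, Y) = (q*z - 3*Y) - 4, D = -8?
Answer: 42/31 ≈ 1.3548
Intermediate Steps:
F(z, Y) = -4 - 5*z - 3*Y (F(z, Y) = (-5*z - 3*Y) - 4 = -4 - 5*z - 3*Y)
a(R) = 1/(2*(-1 - 4*R)) (a(R) = 1/(2*(R + (-4 - 5*R - 3*(-1)))) = 1/(2*(R + (-4 - 5*R + 3))) = 1/(2*(R + (-1 - 5*R))) = 1/(2*(-1 - 4*R)))
a(D)*(71 + 13) = (-1/(2 + 8*(-8)))*(71 + 13) = -1/(2 - 64)*84 = -1/(-62)*84 = -1*(-1/62)*84 = (1/62)*84 = 42/31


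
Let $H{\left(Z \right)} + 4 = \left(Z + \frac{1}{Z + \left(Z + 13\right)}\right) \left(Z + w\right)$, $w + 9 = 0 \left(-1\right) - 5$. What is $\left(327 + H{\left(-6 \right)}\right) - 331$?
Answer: $92$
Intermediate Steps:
$w = -14$ ($w = -9 + \left(0 \left(-1\right) - 5\right) = -9 + \left(0 - 5\right) = -9 - 5 = -14$)
$H{\left(Z \right)} = -4 + \left(-14 + Z\right) \left(Z + \frac{1}{13 + 2 Z}\right)$ ($H{\left(Z \right)} = -4 + \left(Z + \frac{1}{Z + \left(Z + 13\right)}\right) \left(Z - 14\right) = -4 + \left(Z + \frac{1}{Z + \left(13 + Z\right)}\right) \left(-14 + Z\right) = -4 + \left(Z + \frac{1}{13 + 2 Z}\right) \left(-14 + Z\right) = -4 + \left(-14 + Z\right) \left(Z + \frac{1}{13 + 2 Z}\right)$)
$\left(327 + H{\left(-6 \right)}\right) - 331 = \left(327 + \frac{-66 - -1134 - 15 \left(-6\right)^{2} + 2 \left(-6\right)^{3}}{13 + 2 \left(-6\right)}\right) - 331 = \left(327 + \frac{-66 + 1134 - 540 + 2 \left(-216\right)}{13 - 12}\right) - 331 = \left(327 + \frac{-66 + 1134 - 540 - 432}{1}\right) - 331 = \left(327 + 1 \cdot 96\right) - 331 = \left(327 + 96\right) - 331 = 423 - 331 = 92$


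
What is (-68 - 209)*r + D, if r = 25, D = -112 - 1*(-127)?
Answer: -6910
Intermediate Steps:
D = 15 (D = -112 + 127 = 15)
(-68 - 209)*r + D = (-68 - 209)*25 + 15 = -277*25 + 15 = -6925 + 15 = -6910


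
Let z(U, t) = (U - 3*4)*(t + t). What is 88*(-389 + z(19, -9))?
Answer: -45320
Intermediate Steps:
z(U, t) = 2*t*(-12 + U) (z(U, t) = (U - 12)*(2*t) = (-12 + U)*(2*t) = 2*t*(-12 + U))
88*(-389 + z(19, -9)) = 88*(-389 + 2*(-9)*(-12 + 19)) = 88*(-389 + 2*(-9)*7) = 88*(-389 - 126) = 88*(-515) = -45320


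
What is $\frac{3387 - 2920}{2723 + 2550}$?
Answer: $\frac{467}{5273} \approx 0.088564$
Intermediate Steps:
$\frac{3387 - 2920}{2723 + 2550} = \frac{467}{5273}$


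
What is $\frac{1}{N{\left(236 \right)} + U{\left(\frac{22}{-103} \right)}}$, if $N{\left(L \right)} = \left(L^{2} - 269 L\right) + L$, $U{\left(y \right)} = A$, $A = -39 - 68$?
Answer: $- \frac{1}{7659} \approx -0.00013057$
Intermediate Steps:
$A = -107$ ($A = -39 - 68 = -107$)
$U{\left(y \right)} = -107$
$N{\left(L \right)} = L^{2} - 268 L$
$\frac{1}{N{\left(236 \right)} + U{\left(\frac{22}{-103} \right)}} = \frac{1}{236 \left(-268 + 236\right) - 107} = \frac{1}{236 \left(-32\right) - 107} = \frac{1}{-7552 - 107} = \frac{1}{-7659} = - \frac{1}{7659}$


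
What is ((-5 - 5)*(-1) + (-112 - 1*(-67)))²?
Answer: 1225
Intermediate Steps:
((-5 - 5)*(-1) + (-112 - 1*(-67)))² = (-10*(-1) + (-112 + 67))² = (10 - 45)² = (-35)² = 1225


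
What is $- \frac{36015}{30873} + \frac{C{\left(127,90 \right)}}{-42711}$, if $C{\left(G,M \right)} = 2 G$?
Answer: $- \frac{515359469}{439538901} \approx -1.1725$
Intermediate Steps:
$- \frac{36015}{30873} + \frac{C{\left(127,90 \right)}}{-42711} = - \frac{36015}{30873} + \frac{2 \cdot 127}{-42711} = \left(-36015\right) \frac{1}{30873} + 254 \left(- \frac{1}{42711}\right) = - \frac{12005}{10291} - \frac{254}{42711} = - \frac{515359469}{439538901}$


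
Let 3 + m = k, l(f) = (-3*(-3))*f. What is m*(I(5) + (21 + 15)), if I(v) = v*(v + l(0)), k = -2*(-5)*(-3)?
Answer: -2013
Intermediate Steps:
l(f) = 9*f
k = -30 (k = 10*(-3) = -30)
I(v) = v**2 (I(v) = v*(v + 9*0) = v*(v + 0) = v*v = v**2)
m = -33 (m = -3 - 30 = -33)
m*(I(5) + (21 + 15)) = -33*(5**2 + (21 + 15)) = -33*(25 + 36) = -33*61 = -2013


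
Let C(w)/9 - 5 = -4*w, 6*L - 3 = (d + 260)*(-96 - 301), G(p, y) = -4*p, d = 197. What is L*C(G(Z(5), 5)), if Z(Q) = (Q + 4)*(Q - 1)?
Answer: -158112759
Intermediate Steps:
Z(Q) = (-1 + Q)*(4 + Q) (Z(Q) = (4 + Q)*(-1 + Q) = (-1 + Q)*(4 + Q))
L = -90713/3 (L = ½ + ((197 + 260)*(-96 - 301))/6 = ½ + (457*(-397))/6 = ½ + (⅙)*(-181429) = ½ - 181429/6 = -90713/3 ≈ -30238.)
C(w) = 45 - 36*w (C(w) = 45 + 9*(-4*w) = 45 - 36*w)
L*C(G(Z(5), 5)) = -90713*(45 - (-144)*(-4 + 5² + 3*5))/3 = -90713*(45 - (-144)*(-4 + 25 + 15))/3 = -90713*(45 - (-144)*36)/3 = -90713*(45 - 36*(-144))/3 = -90713*(45 + 5184)/3 = -90713/3*5229 = -158112759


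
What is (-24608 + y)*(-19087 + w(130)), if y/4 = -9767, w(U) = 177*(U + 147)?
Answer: -1906586792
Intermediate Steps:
w(U) = 26019 + 177*U (w(U) = 177*(147 + U) = 26019 + 177*U)
y = -39068 (y = 4*(-9767) = -39068)
(-24608 + y)*(-19087 + w(130)) = (-24608 - 39068)*(-19087 + (26019 + 177*130)) = -63676*(-19087 + (26019 + 23010)) = -63676*(-19087 + 49029) = -63676*29942 = -1906586792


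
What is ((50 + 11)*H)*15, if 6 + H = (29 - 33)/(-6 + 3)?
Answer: -4270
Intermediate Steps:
H = -14/3 (H = -6 + (29 - 33)/(-6 + 3) = -6 - 4/(-3) = -6 - 4*(-⅓) = -6 + 4/3 = -14/3 ≈ -4.6667)
((50 + 11)*H)*15 = ((50 + 11)*(-14/3))*15 = (61*(-14/3))*15 = -854/3*15 = -4270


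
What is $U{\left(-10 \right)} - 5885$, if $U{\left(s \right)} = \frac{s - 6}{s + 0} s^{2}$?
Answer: $-5725$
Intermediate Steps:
$U{\left(s \right)} = s \left(-6 + s\right)$ ($U{\left(s \right)} = \frac{-6 + s}{s} s^{2} = s \left(-6 + s\right)$)
$U{\left(-10 \right)} - 5885 = - 10 \left(-6 - 10\right) - 5885 = \left(-10\right) \left(-16\right) - 5885 = 160 - 5885 = -5725$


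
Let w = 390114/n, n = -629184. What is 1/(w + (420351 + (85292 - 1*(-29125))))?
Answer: 104864/56077846533 ≈ 1.8700e-6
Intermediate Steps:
w = -65019/104864 (w = 390114/(-629184) = 390114*(-1/629184) = -65019/104864 ≈ -0.62003)
1/(w + (420351 + (85292 - 1*(-29125)))) = 1/(-65019/104864 + (420351 + (85292 - 1*(-29125)))) = 1/(-65019/104864 + (420351 + (85292 + 29125))) = 1/(-65019/104864 + (420351 + 114417)) = 1/(-65019/104864 + 534768) = 1/(56077846533/104864) = 104864/56077846533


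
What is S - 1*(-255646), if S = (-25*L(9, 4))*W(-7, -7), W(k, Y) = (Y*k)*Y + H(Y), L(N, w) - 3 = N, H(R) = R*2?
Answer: 362746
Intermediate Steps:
H(R) = 2*R
L(N, w) = 3 + N
W(k, Y) = 2*Y + k*Y**2 (W(k, Y) = (Y*k)*Y + 2*Y = k*Y**2 + 2*Y = 2*Y + k*Y**2)
S = 107100 (S = (-25*(3 + 9))*(-7*(2 - 7*(-7))) = (-25*12)*(-7*(2 + 49)) = -(-2100)*51 = -300*(-357) = 107100)
S - 1*(-255646) = 107100 - 1*(-255646) = 107100 + 255646 = 362746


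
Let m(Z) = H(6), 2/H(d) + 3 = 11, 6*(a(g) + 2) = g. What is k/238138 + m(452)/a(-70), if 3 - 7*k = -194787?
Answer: 13472331/136691212 ≈ 0.098560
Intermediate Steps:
k = 194790/7 (k = 3/7 - ⅐*(-194787) = 3/7 + 194787/7 = 194790/7 ≈ 27827.)
a(g) = -2 + g/6
H(d) = ¼ (H(d) = 2/(-3 + 11) = 2/8 = 2*(⅛) = ¼)
m(Z) = ¼
k/238138 + m(452)/a(-70) = (194790/7)/238138 + 1/(4*(-2 + (⅙)*(-70))) = (194790/7)*(1/238138) + 1/(4*(-2 - 35/3)) = 97395/833483 + 1/(4*(-41/3)) = 97395/833483 + (¼)*(-3/41) = 97395/833483 - 3/164 = 13472331/136691212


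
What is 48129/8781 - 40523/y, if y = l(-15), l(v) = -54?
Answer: 119477143/158058 ≈ 755.91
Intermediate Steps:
y = -54
48129/8781 - 40523/y = 48129/8781 - 40523/(-54) = 48129*(1/8781) - 40523*(-1/54) = 16043/2927 + 40523/54 = 119477143/158058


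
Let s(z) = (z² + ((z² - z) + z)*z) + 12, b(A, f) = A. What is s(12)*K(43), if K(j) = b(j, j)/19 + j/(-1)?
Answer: -1458216/19 ≈ -76748.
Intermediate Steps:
s(z) = 12 + z² + z³ (s(z) = (z² + z²*z) + 12 = (z² + z³) + 12 = 12 + z² + z³)
K(j) = -18*j/19 (K(j) = j/19 + j/(-1) = j*(1/19) + j*(-1) = j/19 - j = -18*j/19)
s(12)*K(43) = (12 + 12² + 12³)*(-18/19*43) = (12 + 144 + 1728)*(-774/19) = 1884*(-774/19) = -1458216/19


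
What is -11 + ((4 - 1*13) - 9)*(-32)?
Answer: 565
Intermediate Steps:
-11 + ((4 - 1*13) - 9)*(-32) = -11 + ((4 - 13) - 9)*(-32) = -11 + (-9 - 9)*(-32) = -11 - 18*(-32) = -11 + 576 = 565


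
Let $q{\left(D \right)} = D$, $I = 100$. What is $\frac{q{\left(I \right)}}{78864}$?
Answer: $\frac{25}{19716} \approx 0.001268$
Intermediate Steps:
$\frac{q{\left(I \right)}}{78864} = \frac{100}{78864} = 100 \cdot \frac{1}{78864} = \frac{25}{19716}$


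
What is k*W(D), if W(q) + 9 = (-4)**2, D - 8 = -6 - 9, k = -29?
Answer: -203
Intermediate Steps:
D = -7 (D = 8 + (-6 - 9) = 8 - 15 = -7)
W(q) = 7 (W(q) = -9 + (-4)**2 = -9 + 16 = 7)
k*W(D) = -29*7 = -203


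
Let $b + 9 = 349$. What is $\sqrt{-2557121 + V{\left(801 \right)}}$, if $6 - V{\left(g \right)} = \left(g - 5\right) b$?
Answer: $3 i \sqrt{314195} \approx 1681.6 i$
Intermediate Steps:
$b = 340$ ($b = -9 + 349 = 340$)
$V{\left(g \right)} = 1706 - 340 g$ ($V{\left(g \right)} = 6 - \left(g - 5\right) 340 = 6 - \left(-5 + g\right) 340 = 6 - \left(-1700 + 340 g\right) = 1706 - 340 g$)
$\sqrt{-2557121 + V{\left(801 \right)}} = \sqrt{-2557121 + \left(1706 - 272340\right)} = \sqrt{-2557121 - 270634} = \sqrt{-2827755} = 3 i \sqrt{314195}$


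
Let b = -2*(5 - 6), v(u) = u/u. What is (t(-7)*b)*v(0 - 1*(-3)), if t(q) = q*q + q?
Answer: 84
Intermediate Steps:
t(q) = q + q² (t(q) = q² + q = q + q²)
v(u) = 1
b = 2 (b = -2*(-1) = 2)
(t(-7)*b)*v(0 - 1*(-3)) = (-7*(1 - 7)*2)*1 = (-7*(-6)*2)*1 = (42*2)*1 = 84*1 = 84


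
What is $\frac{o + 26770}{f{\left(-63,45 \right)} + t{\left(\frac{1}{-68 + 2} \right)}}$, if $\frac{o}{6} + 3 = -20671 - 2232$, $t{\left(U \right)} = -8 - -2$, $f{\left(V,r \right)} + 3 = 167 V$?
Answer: $\frac{55333}{5265} \approx 10.51$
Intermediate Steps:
$f{\left(V,r \right)} = -3 + 167 V$
$t{\left(U \right)} = -6$ ($t{\left(U \right)} = -8 + 2 = -6$)
$o = -137436$ ($o = -18 + 6 \left(-20671 - 2232\right) = -18 + 6 \left(-22903\right) = -18 - 137418 = -137436$)
$\frac{o + 26770}{f{\left(-63,45 \right)} + t{\left(\frac{1}{-68 + 2} \right)}} = \frac{-137436 + 26770}{\left(-3 + 167 \left(-63\right)\right) - 6} = - \frac{110666}{\left(-3 - 10521\right) - 6} = - \frac{110666}{-10524 - 6} = - \frac{110666}{-10530} = \left(-110666\right) \left(- \frac{1}{10530}\right) = \frac{55333}{5265}$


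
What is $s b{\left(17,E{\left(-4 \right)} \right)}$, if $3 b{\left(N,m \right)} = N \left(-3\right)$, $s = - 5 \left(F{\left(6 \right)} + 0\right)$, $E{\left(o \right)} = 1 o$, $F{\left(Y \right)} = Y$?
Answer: $510$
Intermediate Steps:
$E{\left(o \right)} = o$
$s = -30$ ($s = - 5 \left(6 + 0\right) = \left(-5\right) 6 = -30$)
$b{\left(N,m \right)} = - N$ ($b{\left(N,m \right)} = \frac{N \left(-3\right)}{3} = \frac{\left(-3\right) N}{3} = - N$)
$s b{\left(17,E{\left(-4 \right)} \right)} = - 30 \left(\left(-1\right) 17\right) = \left(-30\right) \left(-17\right) = 510$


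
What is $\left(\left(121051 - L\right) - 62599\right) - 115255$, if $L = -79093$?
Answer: $22290$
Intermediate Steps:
$\left(\left(121051 - L\right) - 62599\right) - 115255 = \left(\left(121051 - -79093\right) - 62599\right) - 115255 = \left(\left(121051 + 79093\right) - 62599\right) - 115255 = \left(200144 - 62599\right) - 115255 = 137545 - 115255 = 22290$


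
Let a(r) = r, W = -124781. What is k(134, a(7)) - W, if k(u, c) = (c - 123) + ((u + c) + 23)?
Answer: 124829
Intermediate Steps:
k(u, c) = -100 + u + 2*c (k(u, c) = (-123 + c) + ((c + u) + 23) = (-123 + c) + (23 + c + u) = -100 + u + 2*c)
k(134, a(7)) - W = (-100 + 134 + 2*7) - 1*(-124781) = (-100 + 134 + 14) + 124781 = 48 + 124781 = 124829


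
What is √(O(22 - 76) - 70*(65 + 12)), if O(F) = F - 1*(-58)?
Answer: I*√5386 ≈ 73.389*I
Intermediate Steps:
O(F) = 58 + F (O(F) = F + 58 = 58 + F)
√(O(22 - 76) - 70*(65 + 12)) = √((58 + (22 - 76)) - 70*(65 + 12)) = √((58 - 54) - 70*77) = √(4 - 5390) = √(-5386) = I*√5386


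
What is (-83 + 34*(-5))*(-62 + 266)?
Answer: -51612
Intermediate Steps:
(-83 + 34*(-5))*(-62 + 266) = (-83 - 170)*204 = -253*204 = -51612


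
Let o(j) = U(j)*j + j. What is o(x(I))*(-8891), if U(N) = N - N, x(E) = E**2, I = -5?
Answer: -222275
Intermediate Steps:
U(N) = 0
o(j) = j (o(j) = 0*j + j = 0 + j = j)
o(x(I))*(-8891) = (-5)**2*(-8891) = 25*(-8891) = -222275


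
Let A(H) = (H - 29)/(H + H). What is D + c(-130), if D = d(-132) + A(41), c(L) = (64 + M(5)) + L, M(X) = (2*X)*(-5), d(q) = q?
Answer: -10162/41 ≈ -247.85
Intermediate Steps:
M(X) = -10*X
A(H) = (-29 + H)/(2*H) (A(H) = (-29 + H)/((2*H)) = (-29 + H)*(1/(2*H)) = (-29 + H)/(2*H))
c(L) = 14 + L (c(L) = (64 - 10*5) + L = (64 - 50) + L = 14 + L)
D = -5406/41 (D = -132 + (1/2)*(-29 + 41)/41 = -132 + (1/2)*(1/41)*12 = -132 + 6/41 = -5406/41 ≈ -131.85)
D + c(-130) = -5406/41 + (14 - 130) = -5406/41 - 116 = -10162/41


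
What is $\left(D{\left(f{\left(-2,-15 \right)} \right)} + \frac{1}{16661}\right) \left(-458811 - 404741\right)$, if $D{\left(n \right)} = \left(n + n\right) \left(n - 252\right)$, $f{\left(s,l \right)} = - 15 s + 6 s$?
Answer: $\frac{121201477418176}{16661} \approx 7.2746 \cdot 10^{9}$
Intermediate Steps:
$f{\left(s,l \right)} = - 9 s$
$D{\left(n \right)} = 2 n \left(-252 + n\right)$
$\left(D{\left(f{\left(-2,-15 \right)} \right)} + \frac{1}{16661}\right) \left(-458811 - 404741\right) = \left(2 \left(\left(-9\right) \left(-2\right)\right) \left(-252 - -18\right) + \frac{1}{16661}\right) \left(-458811 - 404741\right) = \left(2 \cdot 18 \left(-252 + 18\right) + \frac{1}{16661}\right) \left(-863552\right) = \left(2 \cdot 18 \left(-234\right) + \frac{1}{16661}\right) \left(-863552\right) = \left(-8424 + \frac{1}{16661}\right) \left(-863552\right) = \left(- \frac{140352263}{16661}\right) \left(-863552\right) = \frac{121201477418176}{16661}$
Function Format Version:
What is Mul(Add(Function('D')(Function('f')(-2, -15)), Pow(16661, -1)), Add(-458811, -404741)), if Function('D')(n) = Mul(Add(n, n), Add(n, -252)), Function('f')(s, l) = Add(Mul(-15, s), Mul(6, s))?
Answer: Rational(121201477418176, 16661) ≈ 7.2746e+9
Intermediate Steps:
Function('f')(s, l) = Mul(-9, s)
Function('D')(n) = Mul(2, n, Add(-252, n)) (Function('D')(n) = Mul(Mul(2, n), Add(-252, n)) = Mul(2, n, Add(-252, n)))
Mul(Add(Function('D')(Function('f')(-2, -15)), Pow(16661, -1)), Add(-458811, -404741)) = Mul(Add(Mul(2, Mul(-9, -2), Add(-252, Mul(-9, -2))), Pow(16661, -1)), Add(-458811, -404741)) = Mul(Add(Mul(2, 18, Add(-252, 18)), Rational(1, 16661)), -863552) = Mul(Add(Mul(2, 18, -234), Rational(1, 16661)), -863552) = Mul(Add(-8424, Rational(1, 16661)), -863552) = Mul(Rational(-140352263, 16661), -863552) = Rational(121201477418176, 16661)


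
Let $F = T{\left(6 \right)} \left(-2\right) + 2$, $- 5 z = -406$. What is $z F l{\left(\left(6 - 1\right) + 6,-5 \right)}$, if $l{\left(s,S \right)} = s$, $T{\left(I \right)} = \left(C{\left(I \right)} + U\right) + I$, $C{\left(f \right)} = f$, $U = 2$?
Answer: $- \frac{116116}{5} \approx -23223.0$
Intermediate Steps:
$z = \frac{406}{5}$ ($z = \left(- \frac{1}{5}\right) \left(-406\right) = \frac{406}{5} \approx 81.2$)
$T{\left(I \right)} = 2 + 2 I$ ($T{\left(I \right)} = \left(I + 2\right) + I = \left(2 + I\right) + I = 2 + 2 I$)
$F = -26$ ($F = \left(2 + 2 \cdot 6\right) \left(-2\right) + 2 = \left(2 + 12\right) \left(-2\right) + 2 = 14 \left(-2\right) + 2 = -28 + 2 = -26$)
$z F l{\left(\left(6 - 1\right) + 6,-5 \right)} = \frac{406 \left(- 26 \left(\left(6 - 1\right) + 6\right)\right)}{5} = \frac{406 \left(- 26 \left(5 + 6\right)\right)}{5} = \frac{406 \left(\left(-26\right) 11\right)}{5} = \frac{406}{5} \left(-286\right) = - \frac{116116}{5}$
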